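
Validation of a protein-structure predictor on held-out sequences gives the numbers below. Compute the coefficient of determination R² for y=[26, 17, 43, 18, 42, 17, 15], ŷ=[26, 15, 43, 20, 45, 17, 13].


ȳ = 25.4286
SS_res = Σ(y-ŷ)² = 21
SS_tot = Σ(y-ȳ)² = 889.71
R² = 1 - SS_res/SS_tot = 1 - 0.0236 = 0.9764

0.9764


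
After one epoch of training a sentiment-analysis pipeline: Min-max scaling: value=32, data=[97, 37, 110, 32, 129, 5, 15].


min=5, max=129
(32-5)/(129-5) = 27/124 = 0.2177

0.2177


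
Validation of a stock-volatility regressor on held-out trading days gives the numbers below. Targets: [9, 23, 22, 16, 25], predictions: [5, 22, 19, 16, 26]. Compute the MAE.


Absolute errors: |9-5|=4, |23-22|=1, |22-19|=3, |16-16|=0, |25-26|=1
Sum = 9
MAE = 9/5 = 9/5

9/5


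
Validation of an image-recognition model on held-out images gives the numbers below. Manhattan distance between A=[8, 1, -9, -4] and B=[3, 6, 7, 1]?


d = |8-3| + |1-6| + |-9-7| + |-4-1|
  = 5 + 5 + 16 + 5
  = 31

31


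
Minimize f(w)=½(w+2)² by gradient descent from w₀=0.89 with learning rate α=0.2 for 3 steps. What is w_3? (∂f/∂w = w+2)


step 1: grad = 0.89+2 = 2.89; w = 0.89 - 0.2·(2.89) = 0.312
step 2: grad = 0.312+2 = 2.312; w = 0.312 - 0.2·(2.312) = -0.1504
step 3: grad = -0.1504+2 = 1.8496; w = -0.1504 - 0.2·(1.8496) = -0.52032

-0.52032


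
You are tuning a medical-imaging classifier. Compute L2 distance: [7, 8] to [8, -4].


d = √((7-8)² + (8+ 4)²)
  = √(1 + 144)
  = √145 = 12.0416

12.0416


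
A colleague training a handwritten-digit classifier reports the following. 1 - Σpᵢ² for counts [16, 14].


Probabilities: [16/30, 14/30] ≈ [0.5333, 0.4667]
Σpᵢ² = (256 + 196)/30² = 452/900
Gini = 1 - Σpᵢ² = 1 - 452/900 = 0.4978

0.4978


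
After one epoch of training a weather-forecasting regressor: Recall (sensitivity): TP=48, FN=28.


Recall = TP/(TP+FN)
= 48/(48+28)
= 48/76 = 63.16%

63.16%


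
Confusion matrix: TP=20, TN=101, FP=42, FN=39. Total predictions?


Total = TP + TN + FP + FN
= 20 + 101 + 42 + 39
= 202
(Predicted positive: 62, predicted negative: 140)

202


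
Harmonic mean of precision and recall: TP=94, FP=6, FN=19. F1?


Precision = 94/100 = 0.94
Recall = 94/113 = 0.8319
F1 = 2·P·R/(P+R) = 2·TP/(2·TP+FP+FN) = 188/(188+6+19) = 188/213 = 0.8826

0.8826


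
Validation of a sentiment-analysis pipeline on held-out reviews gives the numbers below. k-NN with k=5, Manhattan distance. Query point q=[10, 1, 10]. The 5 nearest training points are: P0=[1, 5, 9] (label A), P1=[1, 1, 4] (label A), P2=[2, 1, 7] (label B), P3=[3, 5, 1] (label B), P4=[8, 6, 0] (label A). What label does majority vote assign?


d(q,P0) = 14  (label A)
d(q,P1) = 15  (label A)
d(q,P2) = 11  (label B)
d(q,P3) = 20  (label B)
d(q,P4) = 17  (label A)
Votes: A=3, B=2
Majority → A

A


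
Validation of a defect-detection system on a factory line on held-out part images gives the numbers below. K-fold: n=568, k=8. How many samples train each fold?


Fold size = 568/8 = 71
Training per fold = 568 - 71 = 497

497


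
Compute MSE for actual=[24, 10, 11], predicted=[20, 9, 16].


Squared errors: (24-20)²=16, (10-9)²=1, (11-16)²=25
Sum = 42
MSE = 42/3 = 14

14


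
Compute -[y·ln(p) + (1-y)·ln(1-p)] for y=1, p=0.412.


BCE = -[y·ln(p) + (1-y)·ln(1-p)]
= -1·ln(0.412) - 0
= -ln(0.412) = 0.8867

0.8867


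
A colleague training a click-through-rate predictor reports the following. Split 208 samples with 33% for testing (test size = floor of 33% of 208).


Test = ⌊208·33/100⌋ = 68
Train = 208 - 68 = 140

Train: 140, Test: 68


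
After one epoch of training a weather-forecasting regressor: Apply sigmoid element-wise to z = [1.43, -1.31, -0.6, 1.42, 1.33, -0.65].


σ(1.43) = 1/(1+e^-1.43) = 0.8069
σ(-1.31) = 1/(1+e^1.31) = 0.2125
σ(-0.6) = 1/(1+e^0.6) = 0.3543
σ(1.42) = 1/(1+e^-1.42) = 0.8053
σ(1.33) = 1/(1+e^-1.33) = 0.7908
σ(-0.65) = 1/(1+e^0.65) = 0.343
result = [0.8069, 0.2125, 0.3543, 0.8053, 0.7908, 0.343]

[0.8069, 0.2125, 0.3543, 0.8053, 0.7908, 0.343]


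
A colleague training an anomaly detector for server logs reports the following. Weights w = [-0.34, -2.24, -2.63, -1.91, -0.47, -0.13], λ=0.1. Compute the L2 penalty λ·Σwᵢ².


‖w‖₂² = (-0.34)² + (-2.24)² + (-2.63)² + (-1.91)² + (-0.47)² + (-0.13)²
     = 0.1156 + 5.0176 + 6.9169 + 3.6481 + 0.2209 + 0.0169
     = 15.936
λ·‖w‖₂² = 0.1·15.936 = 1.5936

1.5936


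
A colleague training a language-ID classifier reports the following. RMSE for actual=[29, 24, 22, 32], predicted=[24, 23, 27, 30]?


MSE = 55/4 = 13.75
RMSE = √(55/4) = 3.7081

3.7081


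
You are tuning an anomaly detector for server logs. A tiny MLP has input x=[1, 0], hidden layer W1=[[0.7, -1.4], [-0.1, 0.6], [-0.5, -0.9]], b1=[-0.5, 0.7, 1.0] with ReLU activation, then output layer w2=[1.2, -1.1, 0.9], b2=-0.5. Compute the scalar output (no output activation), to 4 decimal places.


z1[0] = (0.7)·(1) + (-1.4)·(0) - 0.5 = 0.2
z1[1] = (-0.1)·(1) + (0.6)·(0) + 0.7 = 0.6
z1[2] = (-0.5)·(1) + (-0.9)·(0) + 1.0 = 0.5
h = ReLU(z1) = [0.2, 0.6, 0.5]
output = (1.2)·(0.2) + (-1.1)·(0.6) + (0.9)·(0.5) - 0.5 = -0.47

-0.47


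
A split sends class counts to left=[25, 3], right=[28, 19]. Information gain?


Parent = [53, 22], H_parent = 0.873
H_left = 0.4912 (n=28), H_right = 0.9734 (n=47)
H_children = (28/75)·0.4912 + (47/75)·0.9734 = 0.7934
IG = 0.873 - 0.7934 = 0.0796

0.0796


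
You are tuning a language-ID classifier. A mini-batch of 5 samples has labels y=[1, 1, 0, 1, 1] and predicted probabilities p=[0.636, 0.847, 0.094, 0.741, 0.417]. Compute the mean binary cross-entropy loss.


L[0] = -ln(0.636) = 0.4526
L[1] = -ln(0.847) = 0.1661
L[2] = -ln(1-0.094) = -ln(0.906) = 0.0987
L[3] = -ln(0.741) = 0.2998
L[4] = -ln(0.417) = 0.8747
mean = (0.4526 + 0.1661 + 0.0987 + 0.2998 + 0.8747)/5 = 0.3784

0.3784


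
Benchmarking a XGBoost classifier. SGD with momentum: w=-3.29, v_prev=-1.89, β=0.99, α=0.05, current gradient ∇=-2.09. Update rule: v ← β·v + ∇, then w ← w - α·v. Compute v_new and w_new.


v_new = 0.99·-1.89 - 2.09 = -1.8711 - 2.09 = -3.9611
w_new = -3.29 - 0.05·-3.9611 = -3.29 + 0.198055 = -3.091945

v_new=-3.9611, w_new=-3.091945


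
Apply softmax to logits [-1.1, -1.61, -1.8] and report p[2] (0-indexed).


Exponentials: e^-1.1=0.3329, e^-1.61=0.1999, e^-1.8=0.1653
Sum = 0.6981
Softmax = [0.4769, 0.2863, 0.2368]
p[2] = 0.1653/0.6981 = 0.2368

0.2368


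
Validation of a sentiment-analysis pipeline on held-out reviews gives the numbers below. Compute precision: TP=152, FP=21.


Precision = TP/(TP+FP)
= 152/(152+21)
= 152/173 = 87.86%

87.86%


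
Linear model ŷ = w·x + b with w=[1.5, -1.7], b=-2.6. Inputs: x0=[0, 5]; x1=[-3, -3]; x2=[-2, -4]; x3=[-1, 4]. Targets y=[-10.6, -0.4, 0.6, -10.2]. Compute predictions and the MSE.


ŷ0 = (1.5)·(0) + (-1.7)·(5) - 2.6 = -11.1
ŷ1 = (1.5)·(-3) + (-1.7)·(-3) - 2.6 = -2.0
ŷ2 = (1.5)·(-2) + (-1.7)·(-4) - 2.6 = 1.2
ŷ3 = (1.5)·(-1) + (-1.7)·(4) - 2.6 = -10.9
errors² = [0.25, 2.56, 0.36, 0.49]
MSE = 3.6600/4 = 0.915

0.915


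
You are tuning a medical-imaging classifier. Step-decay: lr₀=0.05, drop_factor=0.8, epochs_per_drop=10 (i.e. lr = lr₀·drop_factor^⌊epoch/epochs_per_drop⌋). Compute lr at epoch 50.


n_drops = ⌊50/10⌋ = 5
lr = 0.05·0.8^5 = 0.05·0.32768 = 0.016384

0.016384


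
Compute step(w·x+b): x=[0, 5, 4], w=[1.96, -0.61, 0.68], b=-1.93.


z = (0)·(1.96) + (5)·(-0.61) + (4)·(0.68) - 1.93
  = -2.26
step(z) = 0 (z<0)

0


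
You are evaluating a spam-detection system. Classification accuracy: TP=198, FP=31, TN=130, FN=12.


Accuracy = (TP+TN)/(TP+TN+FP+FN)
= (198+130)/(371)
= 328/371 = 88.41%

88.41%


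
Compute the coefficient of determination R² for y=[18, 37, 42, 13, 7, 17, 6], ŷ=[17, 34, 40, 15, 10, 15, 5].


ȳ = 20
SS_res = Σ(y-ŷ)² = 32
SS_tot = Σ(y-ȳ)² = 1200
R² = 1 - SS_res/SS_tot = 1 - 0.0267 = 0.9733

0.9733


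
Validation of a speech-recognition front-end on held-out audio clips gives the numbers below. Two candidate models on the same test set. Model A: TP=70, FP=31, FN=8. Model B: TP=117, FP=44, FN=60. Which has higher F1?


Model A: P=70/101=0.6931, R=70/78=0.8974, F1=2PR/(P+R)=2TP/(2TP+FP+FN)=140/179=0.7821
Model B: P=117/161=0.7267, R=117/177=0.661, F1=2PR/(P+R)=2TP/(2TP+FP+FN)=234/338=0.6923
0.7821 > 0.6923 → Model A

Model A


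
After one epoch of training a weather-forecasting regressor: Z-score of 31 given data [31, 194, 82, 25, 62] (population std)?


μ = 78.8, σ = 61.2255
z = (31 - 78.8)/61.2255 = -0.7807

-0.7807


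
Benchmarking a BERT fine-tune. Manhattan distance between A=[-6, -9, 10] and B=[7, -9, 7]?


d = |-6-7| + |-9+ 9| + |10-7|
  = 13 + 0 + 3
  = 16

16


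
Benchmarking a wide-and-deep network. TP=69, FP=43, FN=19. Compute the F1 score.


Precision = 69/112 = 0.6161
Recall = 69/88 = 0.7841
F1 = 2·P·R/(P+R) = 2·TP/(2·TP+FP+FN) = 138/(138+43+19) = 138/200 = 0.69

0.69


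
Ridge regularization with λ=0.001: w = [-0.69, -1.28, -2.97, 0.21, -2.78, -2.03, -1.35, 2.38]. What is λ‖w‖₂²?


‖w‖₂² = (-0.69)² + (-1.28)² + (-2.97)² + (0.21)² + (-2.78)² + (-2.03)² + (-1.35)² + (2.38)²
     = 0.4761 + 1.6384 + 8.8209 + 0.0441 + 7.7284 + 4.1209 + 1.8225 + 5.6644
     = 30.3157
λ·‖w‖₂² = 0.001·30.3157 = 0.030316

0.030316


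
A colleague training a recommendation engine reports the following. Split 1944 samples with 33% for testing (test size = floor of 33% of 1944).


Test = ⌊1944·33/100⌋ = 641
Train = 1944 - 641 = 1303

Train: 1303, Test: 641


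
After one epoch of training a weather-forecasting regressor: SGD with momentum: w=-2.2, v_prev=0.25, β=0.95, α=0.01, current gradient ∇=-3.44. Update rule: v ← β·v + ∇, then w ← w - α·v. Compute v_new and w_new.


v_new = 0.95·0.25 - 3.44 = 0.2375 - 3.44 = -3.2025
w_new = -2.2 - 0.01·-3.2025 = -2.2 + 0.032025 = -2.167975

v_new=-3.2025, w_new=-2.167975


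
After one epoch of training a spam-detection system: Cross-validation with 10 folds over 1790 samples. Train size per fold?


Fold size = 1790/10 = 179
Training per fold = 1790 - 179 = 1611

1611


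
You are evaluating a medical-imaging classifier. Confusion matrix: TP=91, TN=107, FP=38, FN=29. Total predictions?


Total = TP + TN + FP + FN
= 91 + 107 + 38 + 29
= 265
(Predicted positive: 129, predicted negative: 136)

265


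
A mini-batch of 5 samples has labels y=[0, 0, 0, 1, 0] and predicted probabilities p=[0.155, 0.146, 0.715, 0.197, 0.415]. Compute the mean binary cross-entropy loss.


L[0] = -ln(1-0.155) = -ln(0.845) = 0.1684
L[1] = -ln(1-0.146) = -ln(0.854) = 0.1578
L[2] = -ln(1-0.715) = -ln(0.285) = 1.2553
L[3] = -ln(0.197) = 1.6246
L[4] = -ln(1-0.415) = -ln(0.585) = 0.5361
mean = (0.1684 + 0.1578 + 1.2553 + 1.6246 + 0.5361)/5 = 0.7484

0.7484


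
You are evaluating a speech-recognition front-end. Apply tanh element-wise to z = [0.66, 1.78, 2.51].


tanh(0.66) = 0.5784
tanh(1.78) = 0.9447
tanh(2.51) = 0.9869
result = [0.5784, 0.9447, 0.9869]

[0.5784, 0.9447, 0.9869]


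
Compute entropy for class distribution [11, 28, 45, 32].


Probabilities: [11/116, 28/116, 45/116, 32/116] ≈ [0.0948, 0.2414, 0.3879, 0.2759]
H = -((11/116)·log₂(11/116) + (28/116)·log₂(28/116) + (45/116)·log₂(45/116) + (32/116)·log₂(32/116))
  = 1.8598 bits

1.8598 bits


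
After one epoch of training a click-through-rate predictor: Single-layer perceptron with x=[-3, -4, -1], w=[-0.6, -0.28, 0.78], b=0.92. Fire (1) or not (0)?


z = (-3)·(-0.6) + (-4)·(-0.28) + (-1)·(0.78) + 0.92
  = 3.06
step(z) = 1 (z≥0)

1


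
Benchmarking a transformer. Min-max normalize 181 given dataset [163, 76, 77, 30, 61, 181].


min=30, max=181
(181-30)/(181-30) = 151/151 = 1.0

1.0


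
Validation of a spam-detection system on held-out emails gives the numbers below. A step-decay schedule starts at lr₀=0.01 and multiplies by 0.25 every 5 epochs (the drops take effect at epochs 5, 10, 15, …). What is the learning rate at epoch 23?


n_drops = ⌊23/5⌋ = 4
lr = 0.01·0.25^4 = 0.01·0.00390625 = 0.0000390625

0.0000390625


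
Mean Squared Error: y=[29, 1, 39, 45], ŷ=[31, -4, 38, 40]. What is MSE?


Squared errors: (29-31)²=4, (1+ 4)²=25, (39-38)²=1, (45-40)²=25
Sum = 55
MSE = 55/4 = 55/4

55/4


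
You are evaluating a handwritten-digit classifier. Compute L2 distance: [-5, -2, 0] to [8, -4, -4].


d = √((-5-8)² + (-2+ 4)² + (0+ 4)²)
  = √(169 + 4 + 16)
  = √189 = 13.7477

13.7477


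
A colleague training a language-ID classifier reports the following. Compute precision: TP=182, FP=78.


Precision = TP/(TP+FP)
= 182/(182+78)
= 182/260 = 70.0%

70.0%


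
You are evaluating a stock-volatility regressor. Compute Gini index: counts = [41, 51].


Probabilities: [41/92, 51/92] ≈ [0.4457, 0.5543]
Σpᵢ² = (1681 + 2601)/92² = 4282/8464
Gini = 1 - Σpᵢ² = 1 - 4282/8464 = 0.4941

0.4941


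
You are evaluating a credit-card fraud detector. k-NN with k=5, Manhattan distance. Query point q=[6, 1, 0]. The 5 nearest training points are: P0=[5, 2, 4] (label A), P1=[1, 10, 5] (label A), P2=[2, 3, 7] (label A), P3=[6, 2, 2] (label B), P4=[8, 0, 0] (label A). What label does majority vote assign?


d(q,P0) = 6  (label A)
d(q,P1) = 19  (label A)
d(q,P2) = 13  (label A)
d(q,P3) = 3  (label B)
d(q,P4) = 3  (label A)
Votes: A=4, B=1
Majority → A

A


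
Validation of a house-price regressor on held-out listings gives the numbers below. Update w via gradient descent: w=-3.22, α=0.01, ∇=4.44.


w_new = w - α·∇
= -3.22 - 0.01·4.44
= -3.22 - 0.0444
= -3.2644

-3.2644


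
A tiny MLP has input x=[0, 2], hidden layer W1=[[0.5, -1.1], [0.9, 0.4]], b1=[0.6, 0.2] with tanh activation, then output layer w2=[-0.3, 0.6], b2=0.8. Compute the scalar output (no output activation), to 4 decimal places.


z1[0] = (0.5)·(0) + (-1.1)·(2) + 0.6 = -1.6
z1[1] = (0.9)·(0) + (0.4)·(2) + 0.2 = 1.0
h = tanh(z1) = [-0.9217, 0.7616]
output = (-0.3)·(-0.9217) + (0.6)·(0.7616) + 0.8 = 1.5335

1.5335


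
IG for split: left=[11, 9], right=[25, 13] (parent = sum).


Parent = [36, 22], H_parent = 0.9576
H_left = 0.9928 (n=20), H_right = 0.9268 (n=38)
H_children = (20/58)·0.9928 + (38/58)·0.9268 = 0.9496
IG = 0.9576 - 0.9496 = 0.008

0.008


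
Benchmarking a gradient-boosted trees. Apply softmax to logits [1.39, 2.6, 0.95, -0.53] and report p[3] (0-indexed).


Exponentials: e^1.39=4.0149, e^2.6=13.4637, e^0.95=2.5857, e^-0.53=0.5886
Sum = 20.6529
Softmax = [0.1944, 0.6519, 0.1252, 0.0285]
p[3] = 0.5886/20.6529 = 0.0285

0.0285


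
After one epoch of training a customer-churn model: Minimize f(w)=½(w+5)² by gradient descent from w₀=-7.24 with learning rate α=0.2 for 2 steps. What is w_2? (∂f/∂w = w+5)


step 1: grad = -7.24+5 = -2.24; w = -7.24 - 0.2·(-2.24) = -6.792
step 2: grad = -6.792+5 = -1.792; w = -6.792 - 0.2·(-1.792) = -6.4336

-6.4336


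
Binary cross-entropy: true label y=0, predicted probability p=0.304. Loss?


BCE = -[y·ln(p) + (1-y)·ln(1-p)]
= -0 - 1·ln(1-0.304)
= -ln(0.696) = 0.3624

0.3624


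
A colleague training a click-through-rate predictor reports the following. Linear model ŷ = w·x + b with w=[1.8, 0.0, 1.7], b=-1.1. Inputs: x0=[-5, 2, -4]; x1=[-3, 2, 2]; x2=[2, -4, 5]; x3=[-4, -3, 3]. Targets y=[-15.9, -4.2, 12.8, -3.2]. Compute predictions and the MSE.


ŷ0 = (1.8)·(-5) + (0.0)·(2) + (1.7)·(-4) - 1.1 = -16.9
ŷ1 = (1.8)·(-3) + (0.0)·(2) + (1.7)·(2) - 1.1 = -3.1
ŷ2 = (1.8)·(2) + (0.0)·(-4) + (1.7)·(5) - 1.1 = 11.0
ŷ3 = (1.8)·(-4) + (0.0)·(-3) + (1.7)·(3) - 1.1 = -3.2
errors² = [1.0, 1.21, 3.24, 0.0]
MSE = 5.4500/4 = 1.3625

1.3625


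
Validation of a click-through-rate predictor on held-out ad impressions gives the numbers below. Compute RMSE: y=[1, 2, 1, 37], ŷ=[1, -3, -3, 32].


MSE = 66/4 = 16.5
RMSE = √(66/4) = 4.062

4.062


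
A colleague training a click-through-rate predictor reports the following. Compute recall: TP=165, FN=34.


Recall = TP/(TP+FN)
= 165/(165+34)
= 165/199 = 82.91%

82.91%


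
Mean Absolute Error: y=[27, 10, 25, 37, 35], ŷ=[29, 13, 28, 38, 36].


Absolute errors: |27-29|=2, |10-13|=3, |25-28|=3, |37-38|=1, |35-36|=1
Sum = 10
MAE = 10/5 = 2

2


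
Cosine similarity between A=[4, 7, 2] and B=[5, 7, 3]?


A·B = 4·5 + 7·7 + 2·3 = 75
‖A‖ = √69 = 8.3066, ‖B‖ = √83 = 9.1104
cos = 75/(√69·√83) = 75/√5727 = 0.9911

0.9911


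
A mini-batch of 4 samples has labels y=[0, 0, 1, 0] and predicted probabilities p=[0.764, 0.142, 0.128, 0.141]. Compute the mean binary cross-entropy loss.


L[0] = -ln(1-0.764) = -ln(0.236) = 1.4439
L[1] = -ln(1-0.142) = -ln(0.858) = 0.1532
L[2] = -ln(0.128) = 2.0557
L[3] = -ln(1-0.141) = -ln(0.859) = 0.152
mean = (1.4439 + 0.1532 + 2.0557 + 0.152)/4 = 0.9512

0.9512


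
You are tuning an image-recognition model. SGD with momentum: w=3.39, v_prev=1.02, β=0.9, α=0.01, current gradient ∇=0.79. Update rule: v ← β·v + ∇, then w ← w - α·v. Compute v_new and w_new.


v_new = 0.9·1.02 + 0.79 = 0.918 + 0.79 = 1.708
w_new = 3.39 - 0.01·1.708 = 3.39 - 0.01708 = 3.37292

v_new=1.708, w_new=3.37292


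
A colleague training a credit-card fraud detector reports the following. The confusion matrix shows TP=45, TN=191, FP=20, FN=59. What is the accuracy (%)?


Accuracy = (TP+TN)/(TP+TN+FP+FN)
= (45+191)/(315)
= 236/315 = 74.92%

74.92%


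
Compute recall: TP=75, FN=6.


Recall = TP/(TP+FN)
= 75/(75+6)
= 75/81 = 92.59%

92.59%


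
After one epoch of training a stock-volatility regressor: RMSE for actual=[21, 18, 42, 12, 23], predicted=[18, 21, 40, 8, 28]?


MSE = 63/5 = 12.6
RMSE = √(63/5) = 3.5496

3.5496


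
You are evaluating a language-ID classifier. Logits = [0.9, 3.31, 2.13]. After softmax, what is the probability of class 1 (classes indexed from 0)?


Exponentials: e^0.9=2.4596, e^3.31=27.3851, e^2.13=8.4149
Sum = 38.2596
Softmax = [0.0643, 0.7158, 0.2199]
p[1] = 27.3851/38.2596 = 0.7158

0.7158


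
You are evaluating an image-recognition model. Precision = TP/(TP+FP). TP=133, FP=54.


Precision = TP/(TP+FP)
= 133/(133+54)
= 133/187 = 71.12%

71.12%


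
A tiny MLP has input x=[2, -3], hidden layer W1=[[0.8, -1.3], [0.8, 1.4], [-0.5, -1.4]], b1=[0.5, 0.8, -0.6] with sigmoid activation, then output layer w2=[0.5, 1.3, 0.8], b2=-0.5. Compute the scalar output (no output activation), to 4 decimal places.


z1[0] = (0.8)·(2) + (-1.3)·(-3) + 0.5 = 6.0
z1[1] = (0.8)·(2) + (1.4)·(-3) + 0.8 = -1.8
z1[2] = (-0.5)·(2) + (-1.4)·(-3) - 0.6 = 2.6
h = sigmoid(z1) = [0.9975, 0.1419, 0.9309]
output = (0.5)·(0.9975) + (1.3)·(0.1419) + (0.8)·(0.9309) - 0.5 = 0.9279

0.9279


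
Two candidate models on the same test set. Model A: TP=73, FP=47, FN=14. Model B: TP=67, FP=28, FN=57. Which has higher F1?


Model A: P=73/120=0.6083, R=73/87=0.8391, F1=2PR/(P+R)=2TP/(2TP+FP+FN)=146/207=0.7053
Model B: P=67/95=0.7053, R=67/124=0.5403, F1=2PR/(P+R)=2TP/(2TP+FP+FN)=134/219=0.6119
0.7053 > 0.6119 → Model A

Model A


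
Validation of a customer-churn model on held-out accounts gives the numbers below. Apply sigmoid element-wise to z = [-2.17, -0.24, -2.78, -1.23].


σ(-2.17) = 1/(1+e^2.17) = 0.1025
σ(-0.24) = 1/(1+e^0.24) = 0.4403
σ(-2.78) = 1/(1+e^2.78) = 0.0584
σ(-1.23) = 1/(1+e^1.23) = 0.2262
result = [0.1025, 0.4403, 0.0584, 0.2262]

[0.1025, 0.4403, 0.0584, 0.2262]


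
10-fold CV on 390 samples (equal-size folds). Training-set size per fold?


Fold size = 390/10 = 39
Training per fold = 390 - 39 = 351

351


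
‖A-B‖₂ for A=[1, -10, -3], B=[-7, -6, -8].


d = √((1+ 7)² + (-10+ 6)² + (-3+ 8)²)
  = √(64 + 16 + 25)
  = √105 = 10.247

10.247


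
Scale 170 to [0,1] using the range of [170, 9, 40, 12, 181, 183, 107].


min=9, max=183
(170-9)/(183-9) = 161/174 = 0.9253

0.9253


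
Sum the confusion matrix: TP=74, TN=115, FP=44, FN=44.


Total = TP + TN + FP + FN
= 74 + 115 + 44 + 44
= 277
(Predicted positive: 118, predicted negative: 159)

277


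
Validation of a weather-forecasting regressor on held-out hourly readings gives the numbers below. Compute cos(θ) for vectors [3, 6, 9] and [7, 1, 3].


A·B = 3·7 + 6·1 + 9·3 = 54
‖A‖ = √126 = 11.225, ‖B‖ = √59 = 7.6811
cos = 54/(√126·√59) = 54/√7434 = 0.6263

0.6263


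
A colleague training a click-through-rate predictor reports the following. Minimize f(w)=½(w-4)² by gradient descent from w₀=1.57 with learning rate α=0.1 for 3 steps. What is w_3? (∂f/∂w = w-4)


step 1: grad = 1.57-4 = -2.43; w = 1.57 - 0.1·(-2.43) = 1.813
step 2: grad = 1.813-4 = -2.187; w = 1.813 - 0.1·(-2.187) = 2.0317
step 3: grad = 2.0317-4 = -1.9683; w = 2.0317 - 0.1·(-1.9683) = 2.22853

2.22853


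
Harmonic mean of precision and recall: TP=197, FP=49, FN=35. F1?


Precision = 197/246 = 0.8008
Recall = 197/232 = 0.8491
F1 = 2·P·R/(P+R) = 2·TP/(2·TP+FP+FN) = 394/(394+49+35) = 394/478 = 0.8243

0.8243


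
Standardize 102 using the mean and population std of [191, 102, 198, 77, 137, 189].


μ = 149, σ = 47.085
z = (102 - 149)/47.085 = -0.9982

-0.9982


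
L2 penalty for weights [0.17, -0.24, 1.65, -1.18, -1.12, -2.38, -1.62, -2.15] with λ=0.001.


‖w‖₂² = (0.17)² + (-0.24)² + (1.65)² + (-1.18)² + (-1.12)² + (-2.38)² + (-1.62)² + (-2.15)²
     = 0.0289 + 0.0576 + 2.7225 + 1.3924 + 1.2544 + 5.6644 + 2.6244 + 4.6225
     = 18.3671
λ·‖w‖₂² = 0.001·18.3671 = 0.018367

0.018367


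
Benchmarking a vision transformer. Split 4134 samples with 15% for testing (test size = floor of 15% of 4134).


Test = ⌊4134·15/100⌋ = 620
Train = 4134 - 620 = 3514

Train: 3514, Test: 620


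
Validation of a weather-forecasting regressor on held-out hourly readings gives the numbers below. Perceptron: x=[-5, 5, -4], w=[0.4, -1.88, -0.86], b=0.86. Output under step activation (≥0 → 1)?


z = (-5)·(0.4) + (5)·(-1.88) + (-4)·(-0.86) + 0.86
  = -7.1
step(z) = 0 (z<0)

0


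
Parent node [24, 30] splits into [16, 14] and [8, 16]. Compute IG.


Parent = [24, 30], H_parent = 0.9911
H_left = 0.9968 (n=30), H_right = 0.9183 (n=24)
H_children = (30/54)·0.9968 + (24/54)·0.9183 = 0.9619
IG = 0.9911 - 0.9619 = 0.0292

0.0292


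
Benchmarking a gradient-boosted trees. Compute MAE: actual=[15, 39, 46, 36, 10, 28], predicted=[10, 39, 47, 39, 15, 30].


Absolute errors: |15-10|=5, |39-39|=0, |46-47|=1, |36-39|=3, |10-15|=5, |28-30|=2
Sum = 16
MAE = 16/6 = 8/3

8/3


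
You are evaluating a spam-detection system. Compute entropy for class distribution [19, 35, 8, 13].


Probabilities: [19/75, 35/75, 8/75, 13/75] ≈ [0.2533, 0.4667, 0.1067, 0.1733]
H = -((19/75)·log₂(19/75) + (35/75)·log₂(35/75) + (8/75)·log₂(8/75) + (13/75)·log₂(13/75))
  = 1.7976 bits

1.7976 bits


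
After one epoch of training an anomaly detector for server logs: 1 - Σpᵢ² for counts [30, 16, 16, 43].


Probabilities: [30/105, 16/105, 16/105, 43/105] ≈ [0.2857, 0.1524, 0.1524, 0.4095]
Σpᵢ² = (900 + 256 + 256 + 1849)/105² = 3261/11025
Gini = 1 - Σpᵢ² = 1 - 3261/11025 = 0.7042

0.7042


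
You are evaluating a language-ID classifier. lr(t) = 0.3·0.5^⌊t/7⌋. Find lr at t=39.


n_drops = ⌊39/7⌋ = 5
lr = 0.3·0.5^5 = 0.3·0.03125 = 0.009375

0.009375


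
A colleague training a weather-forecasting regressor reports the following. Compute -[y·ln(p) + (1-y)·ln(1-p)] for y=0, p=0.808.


BCE = -[y·ln(p) + (1-y)·ln(1-p)]
= -0 - 1·ln(1-0.808)
= -ln(0.192) = 1.6503

1.6503


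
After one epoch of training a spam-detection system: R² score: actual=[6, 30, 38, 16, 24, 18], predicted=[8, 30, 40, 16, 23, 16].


ȳ = 22
SS_res = Σ(y-ŷ)² = 13
SS_tot = Σ(y-ȳ)² = 632
R² = 1 - SS_res/SS_tot = 1 - 0.0206 = 0.9794

0.9794


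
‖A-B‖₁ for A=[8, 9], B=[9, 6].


d = |8-9| + |9-6|
  = 1 + 3
  = 4

4


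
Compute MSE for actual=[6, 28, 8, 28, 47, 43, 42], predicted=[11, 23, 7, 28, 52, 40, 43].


Squared errors: (6-11)²=25, (28-23)²=25, (8-7)²=1, (28-28)²=0, (47-52)²=25, (43-40)²=9, (42-43)²=1
Sum = 86
MSE = 86/7 = 86/7

86/7


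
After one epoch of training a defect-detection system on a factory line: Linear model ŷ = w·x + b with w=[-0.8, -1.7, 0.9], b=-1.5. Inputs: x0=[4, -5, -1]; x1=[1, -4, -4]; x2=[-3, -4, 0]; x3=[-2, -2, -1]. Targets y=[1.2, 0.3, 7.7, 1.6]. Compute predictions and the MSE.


ŷ0 = (-0.8)·(4) + (-1.7)·(-5) + (0.9)·(-1) - 1.5 = 2.9
ŷ1 = (-0.8)·(1) + (-1.7)·(-4) + (0.9)·(-4) - 1.5 = 0.9
ŷ2 = (-0.8)·(-3) + (-1.7)·(-4) + (0.9)·(0) - 1.5 = 7.7
ŷ3 = (-0.8)·(-2) + (-1.7)·(-2) + (0.9)·(-1) - 1.5 = 2.6
errors² = [2.89, 0.36, 0.0, 1.0]
MSE = 4.2500/4 = 1.0625

1.0625


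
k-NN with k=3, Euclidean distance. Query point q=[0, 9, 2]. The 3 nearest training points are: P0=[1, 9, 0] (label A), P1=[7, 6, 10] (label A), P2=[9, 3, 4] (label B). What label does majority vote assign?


d(q,P0) = 2.2361  (label A)
d(q,P1) = 11.0454  (label A)
d(q,P2) = 11.0  (label B)
Votes: A=2, B=1
Majority → A

A


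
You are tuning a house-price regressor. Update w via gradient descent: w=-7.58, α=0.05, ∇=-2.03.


w_new = w - α·∇
= -7.58 - 0.05·-2.03
= -7.58 + 0.1015
= -7.4785

-7.4785


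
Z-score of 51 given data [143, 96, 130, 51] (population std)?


μ = 105, σ = 35.5879
z = (51 - 105)/35.5879 = -1.5174

-1.5174


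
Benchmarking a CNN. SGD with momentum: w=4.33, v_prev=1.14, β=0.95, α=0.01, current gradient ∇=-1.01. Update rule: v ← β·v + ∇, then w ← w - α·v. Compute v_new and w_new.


v_new = 0.95·1.14 - 1.01 = 1.083 - 1.01 = 0.073
w_new = 4.33 - 0.01·0.073 = 4.33 - 0.00073 = 4.32927

v_new=0.073, w_new=4.32927


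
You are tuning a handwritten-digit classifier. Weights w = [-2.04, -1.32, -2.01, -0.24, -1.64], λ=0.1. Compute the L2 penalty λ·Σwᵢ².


‖w‖₂² = (-2.04)² + (-1.32)² + (-2.01)² + (-0.24)² + (-1.64)²
     = 4.1616 + 1.7424 + 4.0401 + 0.0576 + 2.6896
     = 12.6913
λ·‖w‖₂² = 0.1·12.6913 = 1.26913

1.26913


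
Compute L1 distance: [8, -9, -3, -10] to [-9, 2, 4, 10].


d = |8+ 9| + |-9-2| + |-3-4| + |-10-10|
  = 17 + 11 + 7 + 20
  = 55

55


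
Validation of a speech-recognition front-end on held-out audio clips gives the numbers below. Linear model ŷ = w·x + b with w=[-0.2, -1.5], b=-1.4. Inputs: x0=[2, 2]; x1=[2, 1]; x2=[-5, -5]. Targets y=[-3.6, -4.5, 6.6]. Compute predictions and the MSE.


ŷ0 = (-0.2)·(2) + (-1.5)·(2) - 1.4 = -4.8
ŷ1 = (-0.2)·(2) + (-1.5)·(1) - 1.4 = -3.3
ŷ2 = (-0.2)·(-5) + (-1.5)·(-5) - 1.4 = 7.1
errors² = [1.44, 1.44, 0.25]
MSE = 3.1300/3 = 1.0433

1.0433


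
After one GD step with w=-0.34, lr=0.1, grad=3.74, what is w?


w_new = w - α·∇
= -0.34 - 0.1·3.74
= -0.34 - 0.374
= -0.714

-0.714


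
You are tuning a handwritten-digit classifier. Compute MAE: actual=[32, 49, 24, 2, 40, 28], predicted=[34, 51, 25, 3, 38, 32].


Absolute errors: |32-34|=2, |49-51|=2, |24-25|=1, |2-3|=1, |40-38|=2, |28-32|=4
Sum = 12
MAE = 12/6 = 2

2


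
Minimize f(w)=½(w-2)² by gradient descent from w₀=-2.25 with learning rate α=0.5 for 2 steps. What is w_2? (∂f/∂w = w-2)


step 1: grad = -2.25-2 = -4.25; w = -2.25 - 0.5·(-4.25) = -0.125
step 2: grad = -0.125-2 = -2.125; w = -0.125 - 0.5·(-2.125) = 0.9375

0.9375


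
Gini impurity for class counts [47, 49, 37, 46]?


Probabilities: [47/179, 49/179, 37/179, 46/179] ≈ [0.2626, 0.2737, 0.2067, 0.257]
Σpᵢ² = (2209 + 2401 + 1369 + 2116)/179² = 8095/32041
Gini = 1 - Σpᵢ² = 1 - 8095/32041 = 0.7474

0.7474


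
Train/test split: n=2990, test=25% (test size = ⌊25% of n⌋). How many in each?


Test = ⌊2990·25/100⌋ = 747
Train = 2990 - 747 = 2243

Train: 2243, Test: 747


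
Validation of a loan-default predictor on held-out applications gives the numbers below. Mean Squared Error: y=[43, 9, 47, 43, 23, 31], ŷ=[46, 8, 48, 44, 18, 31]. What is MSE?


Squared errors: (43-46)²=9, (9-8)²=1, (47-48)²=1, (43-44)²=1, (23-18)²=25, (31-31)²=0
Sum = 37
MSE = 37/6 = 37/6

37/6


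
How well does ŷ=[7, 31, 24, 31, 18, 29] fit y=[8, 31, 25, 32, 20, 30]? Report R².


ȳ = 24.3333
SS_res = Σ(y-ŷ)² = 8
SS_tot = Σ(y-ȳ)² = 421.33
R² = 1 - SS_res/SS_tot = 1 - 0.019 = 0.981

0.981


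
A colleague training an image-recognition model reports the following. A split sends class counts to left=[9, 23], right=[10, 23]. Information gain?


Parent = [19, 46], H_parent = 0.8717
H_left = 0.8571 (n=32), H_right = 0.885 (n=33)
H_children = (32/65)·0.8571 + (33/65)·0.885 = 0.8713
IG = 0.8717 - 0.8713 = 0.0004

0.0004


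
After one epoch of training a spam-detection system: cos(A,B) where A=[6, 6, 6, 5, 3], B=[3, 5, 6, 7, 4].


A·B = 6·3 + 6·5 + 6·6 + 5·7 + 3·4 = 131
‖A‖ = √142 = 11.9164, ‖B‖ = √135 = 11.619
cos = 131/(√142·√135) = 131/√19170 = 0.9462

0.9462


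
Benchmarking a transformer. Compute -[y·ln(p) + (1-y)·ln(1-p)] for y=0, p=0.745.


BCE = -[y·ln(p) + (1-y)·ln(1-p)]
= -0 - 1·ln(1-0.745)
= -ln(0.255) = 1.3665

1.3665


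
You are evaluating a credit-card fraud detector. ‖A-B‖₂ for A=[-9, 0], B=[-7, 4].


d = √((-9+ 7)² + (0-4)²)
  = √(4 + 16)
  = √20 = 4.4721

4.4721


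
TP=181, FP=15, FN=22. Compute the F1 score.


Precision = 181/196 = 0.9235
Recall = 181/203 = 0.8916
F1 = 2·P·R/(P+R) = 2·TP/(2·TP+FP+FN) = 362/(362+15+22) = 362/399 = 0.9073

0.9073


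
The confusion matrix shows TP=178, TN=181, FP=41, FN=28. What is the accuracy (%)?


Accuracy = (TP+TN)/(TP+TN+FP+FN)
= (178+181)/(428)
= 359/428 = 83.88%

83.88%


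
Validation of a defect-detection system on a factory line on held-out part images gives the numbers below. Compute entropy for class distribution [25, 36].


Probabilities: [25/61, 36/61] ≈ [0.4098, 0.5902]
H = -((25/61)·log₂(25/61) + (36/61)·log₂(36/61))
  = 0.9764 bits

0.9764 bits


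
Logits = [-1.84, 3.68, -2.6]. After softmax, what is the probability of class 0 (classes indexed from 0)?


Exponentials: e^-1.84=0.1588, e^3.68=39.6464, e^-2.6=0.0743
Sum = 39.8795
Softmax = [0.004, 0.9942, 0.0019]
p[0] = 0.1588/39.8795 = 0.004

0.004


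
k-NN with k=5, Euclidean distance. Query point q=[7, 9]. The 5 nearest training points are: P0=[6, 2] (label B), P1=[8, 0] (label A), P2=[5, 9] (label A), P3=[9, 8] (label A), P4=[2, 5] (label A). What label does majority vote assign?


d(q,P0) = 7.0711  (label B)
d(q,P1) = 9.0554  (label A)
d(q,P2) = 2.0  (label A)
d(q,P3) = 2.2361  (label A)
d(q,P4) = 6.4031  (label A)
Votes: A=4, B=1
Majority → A

A


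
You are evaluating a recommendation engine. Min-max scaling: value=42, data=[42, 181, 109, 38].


min=38, max=181
(42-38)/(181-38) = 4/143 = 0.028

0.028


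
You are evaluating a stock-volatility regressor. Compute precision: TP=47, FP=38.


Precision = TP/(TP+FP)
= 47/(47+38)
= 47/85 = 55.29%

55.29%


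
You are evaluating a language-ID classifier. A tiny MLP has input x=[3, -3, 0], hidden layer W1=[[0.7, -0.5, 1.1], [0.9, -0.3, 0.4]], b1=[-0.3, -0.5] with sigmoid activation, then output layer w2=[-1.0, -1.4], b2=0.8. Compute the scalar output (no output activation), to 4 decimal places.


z1[0] = (0.7)·(3) + (-0.5)·(-3) + (1.1)·(0) - 0.3 = 3.3
z1[1] = (0.9)·(3) + (-0.3)·(-3) + (0.4)·(0) - 0.5 = 3.1
h = sigmoid(z1) = [0.9644, 0.9569]
output = (-1.0)·(0.9644) + (-1.4)·(0.9569) + 0.8 = -1.5041

-1.5041


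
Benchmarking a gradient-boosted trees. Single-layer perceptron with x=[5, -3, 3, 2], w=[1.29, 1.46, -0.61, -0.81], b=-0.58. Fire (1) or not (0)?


z = (5)·(1.29) + (-3)·(1.46) + (3)·(-0.61) + (2)·(-0.81) - 0.58
  = -1.96
step(z) = 0 (z<0)

0


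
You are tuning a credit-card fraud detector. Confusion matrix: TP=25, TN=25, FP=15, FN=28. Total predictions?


Total = TP + TN + FP + FN
= 25 + 25 + 15 + 28
= 93
(Predicted positive: 40, predicted negative: 53)

93


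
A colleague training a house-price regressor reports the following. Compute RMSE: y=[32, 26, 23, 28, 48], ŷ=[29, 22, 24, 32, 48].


MSE = 42/5 = 8.4
RMSE = √(42/5) = 2.8983

2.8983


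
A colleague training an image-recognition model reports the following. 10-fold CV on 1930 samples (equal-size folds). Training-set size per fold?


Fold size = 1930/10 = 193
Training per fold = 1930 - 193 = 1737

1737


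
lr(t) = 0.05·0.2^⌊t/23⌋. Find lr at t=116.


n_drops = ⌊116/23⌋ = 5
lr = 0.05·0.2^5 = 0.05·0.00032 = 0.000016

0.000016


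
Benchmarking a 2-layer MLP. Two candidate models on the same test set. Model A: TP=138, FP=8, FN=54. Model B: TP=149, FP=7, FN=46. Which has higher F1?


Model A: P=138/146=0.9452, R=138/192=0.7188, F1=2PR/(P+R)=2TP/(2TP+FP+FN)=276/338=0.8166
Model B: P=149/156=0.9551, R=149/195=0.7641, F1=2PR/(P+R)=2TP/(2TP+FP+FN)=298/351=0.849
0.8166 < 0.849 → Model B

Model B


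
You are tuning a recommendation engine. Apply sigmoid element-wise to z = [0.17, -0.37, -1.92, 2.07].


σ(0.17) = 1/(1+e^-0.17) = 0.5424
σ(-0.37) = 1/(1+e^0.37) = 0.4085
σ(-1.92) = 1/(1+e^1.92) = 0.1279
σ(2.07) = 1/(1+e^-2.07) = 0.888
result = [0.5424, 0.4085, 0.1279, 0.888]

[0.5424, 0.4085, 0.1279, 0.888]


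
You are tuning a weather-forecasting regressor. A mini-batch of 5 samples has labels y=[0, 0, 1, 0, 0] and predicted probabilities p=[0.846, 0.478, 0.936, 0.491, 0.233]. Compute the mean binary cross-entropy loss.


L[0] = -ln(1-0.846) = -ln(0.154) = 1.8708
L[1] = -ln(1-0.478) = -ln(0.522) = 0.6501
L[2] = -ln(0.936) = 0.0661
L[3] = -ln(1-0.491) = -ln(0.509) = 0.6753
L[4] = -ln(1-0.233) = -ln(0.767) = 0.2653
mean = (1.8708 + 0.6501 + 0.0661 + 0.6753 + 0.2653)/5 = 0.7055

0.7055


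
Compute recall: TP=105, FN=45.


Recall = TP/(TP+FN)
= 105/(105+45)
= 105/150 = 70.0%

70.0%


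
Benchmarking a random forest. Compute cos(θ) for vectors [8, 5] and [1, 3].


A·B = 8·1 + 5·3 = 23
‖A‖ = √89 = 9.434, ‖B‖ = √10 = 3.1623
cos = 23/(√89·√10) = 23/√890 = 0.771

0.771


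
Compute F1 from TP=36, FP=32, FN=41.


Precision = 36/68 = 0.5294
Recall = 36/77 = 0.4675
F1 = 2·P·R/(P+R) = 2·TP/(2·TP+FP+FN) = 72/(72+32+41) = 72/145 = 0.4966

0.4966


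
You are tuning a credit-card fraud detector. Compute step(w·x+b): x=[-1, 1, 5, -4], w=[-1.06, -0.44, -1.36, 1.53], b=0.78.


z = (-1)·(-1.06) + (1)·(-0.44) + (5)·(-1.36) + (-4)·(1.53) + 0.78
  = -11.52
step(z) = 0 (z<0)

0


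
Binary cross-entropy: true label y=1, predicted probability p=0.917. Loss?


BCE = -[y·ln(p) + (1-y)·ln(1-p)]
= -1·ln(0.917) - 0
= -ln(0.917) = 0.0866

0.0866


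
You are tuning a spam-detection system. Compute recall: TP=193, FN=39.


Recall = TP/(TP+FN)
= 193/(193+39)
= 193/232 = 83.19%

83.19%


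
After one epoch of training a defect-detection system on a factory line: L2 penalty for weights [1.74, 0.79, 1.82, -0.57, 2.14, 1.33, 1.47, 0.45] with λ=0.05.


‖w‖₂² = (1.74)² + (0.79)² + (1.82)² + (-0.57)² + (2.14)² + (1.33)² + (1.47)² + (0.45)²
     = 3.0276 + 0.6241 + 3.3124 + 0.3249 + 4.5796 + 1.7689 + 2.1609 + 0.2025
     = 16.0009
λ·‖w‖₂² = 0.05·16.0009 = 0.800045

0.800045


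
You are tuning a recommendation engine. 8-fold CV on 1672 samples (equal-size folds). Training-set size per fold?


Fold size = 1672/8 = 209
Training per fold = 1672 - 209 = 1463

1463


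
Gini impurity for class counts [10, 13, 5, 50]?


Probabilities: [10/78, 13/78, 5/78, 50/78] ≈ [0.1282, 0.1667, 0.0641, 0.641]
Σpᵢ² = (100 + 169 + 25 + 2500)/78² = 2794/6084
Gini = 1 - Σpᵢ² = 1 - 2794/6084 = 0.5408

0.5408


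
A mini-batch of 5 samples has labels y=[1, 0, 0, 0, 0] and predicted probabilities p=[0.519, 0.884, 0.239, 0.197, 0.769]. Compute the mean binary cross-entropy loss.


L[0] = -ln(0.519) = 0.6559
L[1] = -ln(1-0.884) = -ln(0.116) = 2.1542
L[2] = -ln(1-0.239) = -ln(0.761) = 0.2731
L[3] = -ln(1-0.197) = -ln(0.803) = 0.2194
L[4] = -ln(1-0.769) = -ln(0.231) = 1.4653
mean = (0.6559 + 2.1542 + 0.2731 + 0.2194 + 1.4653)/5 = 0.9536

0.9536


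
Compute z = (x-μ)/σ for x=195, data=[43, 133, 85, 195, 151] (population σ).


μ = 121.4, σ = 52.7242
z = (195 - 121.4)/52.7242 = 1.3959

1.3959


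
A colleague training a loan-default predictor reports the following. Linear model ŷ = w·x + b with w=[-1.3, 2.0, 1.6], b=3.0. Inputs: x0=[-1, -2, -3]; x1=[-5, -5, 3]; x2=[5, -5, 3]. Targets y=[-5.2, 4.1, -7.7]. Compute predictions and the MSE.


ŷ0 = (-1.3)·(-1) + (2.0)·(-2) + (1.6)·(-3) + 3.0 = -4.5
ŷ1 = (-1.3)·(-5) + (2.0)·(-5) + (1.6)·(3) + 3.0 = 4.3
ŷ2 = (-1.3)·(5) + (2.0)·(-5) + (1.6)·(3) + 3.0 = -8.7
errors² = [0.49, 0.04, 1.0]
MSE = 1.5300/3 = 0.51

0.51


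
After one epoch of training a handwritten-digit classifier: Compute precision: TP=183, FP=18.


Precision = TP/(TP+FP)
= 183/(183+18)
= 183/201 = 91.04%

91.04%


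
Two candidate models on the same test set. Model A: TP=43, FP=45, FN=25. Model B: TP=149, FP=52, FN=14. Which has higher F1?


Model A: P=43/88=0.4886, R=43/68=0.6324, F1=2PR/(P+R)=2TP/(2TP+FP+FN)=86/156=0.5513
Model B: P=149/201=0.7413, R=149/163=0.9141, F1=2PR/(P+R)=2TP/(2TP+FP+FN)=298/364=0.8187
0.5513 < 0.8187 → Model B

Model B


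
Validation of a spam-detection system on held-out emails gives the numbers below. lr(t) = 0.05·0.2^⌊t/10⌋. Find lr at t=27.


n_drops = ⌊27/10⌋ = 2
lr = 0.05·0.2^2 = 0.05·0.04 = 0.002

0.002


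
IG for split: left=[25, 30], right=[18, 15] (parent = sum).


Parent = [43, 45], H_parent = 0.9996
H_left = 0.994 (n=55), H_right = 0.994 (n=33)
H_children = (55/88)·0.994 + (33/88)·0.994 = 0.994
IG = 0.9996 - 0.994 = 0.0056

0.0056


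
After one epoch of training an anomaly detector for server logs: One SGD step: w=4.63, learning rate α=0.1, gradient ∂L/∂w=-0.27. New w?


w_new = w - α·∇
= 4.63 - 0.1·-0.27
= 4.63 + 0.027
= 4.657

4.657


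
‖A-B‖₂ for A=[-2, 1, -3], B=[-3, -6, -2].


d = √((-2+ 3)² + (1+ 6)² + (-3+ 2)²)
  = √(1 + 49 + 1)
  = √51 = 7.1414

7.1414


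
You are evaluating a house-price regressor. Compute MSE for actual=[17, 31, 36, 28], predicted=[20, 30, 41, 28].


Squared errors: (17-20)²=9, (31-30)²=1, (36-41)²=25, (28-28)²=0
Sum = 35
MSE = 35/4 = 35/4

35/4


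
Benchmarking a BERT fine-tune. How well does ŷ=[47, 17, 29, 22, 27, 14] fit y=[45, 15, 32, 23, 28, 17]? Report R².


ȳ = 26.6667
SS_res = Σ(y-ŷ)² = 28
SS_tot = Σ(y-ȳ)² = 609.33
R² = 1 - SS_res/SS_tot = 1 - 0.046 = 0.954

0.954


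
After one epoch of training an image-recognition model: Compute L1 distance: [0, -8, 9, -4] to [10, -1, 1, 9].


d = |0-10| + |-8+ 1| + |9-1| + |-4-9|
  = 10 + 7 + 8 + 13
  = 38

38


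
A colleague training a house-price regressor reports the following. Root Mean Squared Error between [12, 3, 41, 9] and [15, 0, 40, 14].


MSE = 44/4 = 11
RMSE = √(44/4) = 3.3166

3.3166


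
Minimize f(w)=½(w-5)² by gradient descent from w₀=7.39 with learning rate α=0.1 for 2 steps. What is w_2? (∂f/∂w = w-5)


step 1: grad = 7.39-5 = 2.39; w = 7.39 - 0.1·(2.39) = 7.151
step 2: grad = 7.151-5 = 2.151; w = 7.151 - 0.1·(2.151) = 6.9359

6.9359


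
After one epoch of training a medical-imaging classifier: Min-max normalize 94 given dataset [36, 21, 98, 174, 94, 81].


min=21, max=174
(94-21)/(174-21) = 73/153 = 0.4771

0.4771


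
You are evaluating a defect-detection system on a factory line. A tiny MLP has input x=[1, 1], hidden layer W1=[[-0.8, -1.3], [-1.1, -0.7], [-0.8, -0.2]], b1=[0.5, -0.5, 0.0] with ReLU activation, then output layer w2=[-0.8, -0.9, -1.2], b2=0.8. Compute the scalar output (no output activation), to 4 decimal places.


z1[0] = (-0.8)·(1) + (-1.3)·(1) + 0.5 = -1.6
z1[1] = (-1.1)·(1) + (-0.7)·(1) - 0.5 = -2.3
z1[2] = (-0.8)·(1) + (-0.2)·(1) + 0.0 = -1.0
h = ReLU(z1) = [0.0, 0.0, 0.0]
output = (-0.8)·(0.0) + (-0.9)·(0.0) + (-1.2)·(0.0) + 0.8 = 0.8

0.8
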